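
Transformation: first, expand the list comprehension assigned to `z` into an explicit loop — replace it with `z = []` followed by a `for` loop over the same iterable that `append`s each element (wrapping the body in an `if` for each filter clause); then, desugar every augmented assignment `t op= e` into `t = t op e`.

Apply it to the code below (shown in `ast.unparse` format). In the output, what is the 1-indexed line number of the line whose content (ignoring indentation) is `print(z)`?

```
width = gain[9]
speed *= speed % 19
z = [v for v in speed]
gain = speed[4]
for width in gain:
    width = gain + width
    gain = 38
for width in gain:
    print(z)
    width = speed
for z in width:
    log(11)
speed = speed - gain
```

Transformed code:
width = gain[9]
speed = speed * (speed % 19)
z = []
for v in speed:
    z.append(v)
gain = speed[4]
for width in gain:
    width = gain + width
    gain = 38
for width in gain:
    print(z)
    width = speed
for z in width:
    log(11)
speed = speed - gain

11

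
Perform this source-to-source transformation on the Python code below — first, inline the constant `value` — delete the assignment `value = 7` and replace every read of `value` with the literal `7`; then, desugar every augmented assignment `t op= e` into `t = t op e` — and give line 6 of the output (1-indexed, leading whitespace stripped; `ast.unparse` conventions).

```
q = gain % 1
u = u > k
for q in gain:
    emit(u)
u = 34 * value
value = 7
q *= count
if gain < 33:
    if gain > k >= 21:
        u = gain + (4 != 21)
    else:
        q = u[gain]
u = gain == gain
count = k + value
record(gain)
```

q = q * count

Transformed code:
q = gain % 1
u = u > k
for q in gain:
    emit(u)
u = 34 * 7
q = q * count
if gain < 33:
    if gain > k >= 21:
        u = gain + (4 != 21)
    else:
        q = u[gain]
u = gain == gain
count = k + 7
record(gain)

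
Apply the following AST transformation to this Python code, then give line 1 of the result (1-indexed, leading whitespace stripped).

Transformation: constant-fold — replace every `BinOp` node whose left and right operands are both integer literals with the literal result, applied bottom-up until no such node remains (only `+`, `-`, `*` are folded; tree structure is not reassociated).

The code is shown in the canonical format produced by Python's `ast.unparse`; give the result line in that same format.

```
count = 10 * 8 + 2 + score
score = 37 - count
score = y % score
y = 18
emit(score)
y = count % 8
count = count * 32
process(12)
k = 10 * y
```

count = 82 + score

Transformed code:
count = 82 + score
score = 37 - count
score = y % score
y = 18
emit(score)
y = count % 8
count = count * 32
process(12)
k = 10 * y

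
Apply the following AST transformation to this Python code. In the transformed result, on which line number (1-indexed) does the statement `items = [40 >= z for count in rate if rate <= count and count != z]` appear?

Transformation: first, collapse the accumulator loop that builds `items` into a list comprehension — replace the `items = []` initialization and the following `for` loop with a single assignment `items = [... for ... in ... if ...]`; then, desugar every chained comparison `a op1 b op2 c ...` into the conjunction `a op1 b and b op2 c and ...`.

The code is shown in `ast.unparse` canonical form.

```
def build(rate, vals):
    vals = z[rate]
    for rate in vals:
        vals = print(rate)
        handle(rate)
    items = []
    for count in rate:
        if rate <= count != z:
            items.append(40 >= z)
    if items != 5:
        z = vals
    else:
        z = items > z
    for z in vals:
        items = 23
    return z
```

Transformed code:
def build(rate, vals):
    vals = z[rate]
    for rate in vals:
        vals = print(rate)
        handle(rate)
    items = [40 >= z for count in rate if rate <= count and count != z]
    if items != 5:
        z = vals
    else:
        z = items > z
    for z in vals:
        items = 23
    return z

6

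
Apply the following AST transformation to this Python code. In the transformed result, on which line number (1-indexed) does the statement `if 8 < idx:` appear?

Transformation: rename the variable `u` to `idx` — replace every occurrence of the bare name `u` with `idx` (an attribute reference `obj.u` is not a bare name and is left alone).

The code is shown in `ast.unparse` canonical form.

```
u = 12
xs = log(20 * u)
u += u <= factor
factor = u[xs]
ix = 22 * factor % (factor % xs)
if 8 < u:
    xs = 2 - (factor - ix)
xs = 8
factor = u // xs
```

6

Transformed code:
idx = 12
xs = log(20 * idx)
idx += idx <= factor
factor = idx[xs]
ix = 22 * factor % (factor % xs)
if 8 < idx:
    xs = 2 - (factor - ix)
xs = 8
factor = idx // xs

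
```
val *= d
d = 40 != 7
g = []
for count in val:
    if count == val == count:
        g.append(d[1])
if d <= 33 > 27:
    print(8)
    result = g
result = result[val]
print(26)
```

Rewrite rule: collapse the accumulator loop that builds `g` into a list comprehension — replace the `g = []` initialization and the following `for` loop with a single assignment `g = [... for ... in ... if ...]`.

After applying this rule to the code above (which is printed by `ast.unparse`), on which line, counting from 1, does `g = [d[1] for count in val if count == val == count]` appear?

Transformed code:
val *= d
d = 40 != 7
g = [d[1] for count in val if count == val == count]
if d <= 33 > 27:
    print(8)
    result = g
result = result[val]
print(26)

3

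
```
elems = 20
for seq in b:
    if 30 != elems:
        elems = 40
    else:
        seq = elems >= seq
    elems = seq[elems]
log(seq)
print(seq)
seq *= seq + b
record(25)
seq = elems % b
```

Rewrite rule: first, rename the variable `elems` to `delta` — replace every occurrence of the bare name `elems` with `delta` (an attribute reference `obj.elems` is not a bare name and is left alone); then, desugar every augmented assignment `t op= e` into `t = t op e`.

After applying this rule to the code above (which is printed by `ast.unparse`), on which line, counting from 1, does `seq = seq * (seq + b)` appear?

10

Transformed code:
delta = 20
for seq in b:
    if 30 != delta:
        delta = 40
    else:
        seq = delta >= seq
    delta = seq[delta]
log(seq)
print(seq)
seq = seq * (seq + b)
record(25)
seq = delta % b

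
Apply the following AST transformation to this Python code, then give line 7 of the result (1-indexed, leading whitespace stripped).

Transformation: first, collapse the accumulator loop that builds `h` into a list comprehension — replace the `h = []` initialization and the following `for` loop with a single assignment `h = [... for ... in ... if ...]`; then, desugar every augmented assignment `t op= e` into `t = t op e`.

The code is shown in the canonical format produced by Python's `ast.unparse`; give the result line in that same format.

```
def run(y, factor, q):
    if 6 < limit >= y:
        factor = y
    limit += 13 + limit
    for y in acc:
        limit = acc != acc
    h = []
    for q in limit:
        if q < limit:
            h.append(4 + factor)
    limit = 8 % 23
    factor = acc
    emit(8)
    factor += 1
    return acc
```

h = [4 + factor for q in limit if q < limit]

Transformed code:
def run(y, factor, q):
    if 6 < limit >= y:
        factor = y
    limit = limit + (13 + limit)
    for y in acc:
        limit = acc != acc
    h = [4 + factor for q in limit if q < limit]
    limit = 8 % 23
    factor = acc
    emit(8)
    factor = factor + 1
    return acc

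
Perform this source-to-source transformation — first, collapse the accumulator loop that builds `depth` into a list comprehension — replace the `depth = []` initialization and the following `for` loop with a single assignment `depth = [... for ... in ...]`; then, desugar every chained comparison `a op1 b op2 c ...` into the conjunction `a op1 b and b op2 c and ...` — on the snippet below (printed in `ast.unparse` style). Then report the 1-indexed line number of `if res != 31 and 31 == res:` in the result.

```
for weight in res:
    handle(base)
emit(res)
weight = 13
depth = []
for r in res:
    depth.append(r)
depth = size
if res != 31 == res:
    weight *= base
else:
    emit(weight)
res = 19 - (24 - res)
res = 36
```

Transformed code:
for weight in res:
    handle(base)
emit(res)
weight = 13
depth = [r for r in res]
depth = size
if res != 31 and 31 == res:
    weight *= base
else:
    emit(weight)
res = 19 - (24 - res)
res = 36

7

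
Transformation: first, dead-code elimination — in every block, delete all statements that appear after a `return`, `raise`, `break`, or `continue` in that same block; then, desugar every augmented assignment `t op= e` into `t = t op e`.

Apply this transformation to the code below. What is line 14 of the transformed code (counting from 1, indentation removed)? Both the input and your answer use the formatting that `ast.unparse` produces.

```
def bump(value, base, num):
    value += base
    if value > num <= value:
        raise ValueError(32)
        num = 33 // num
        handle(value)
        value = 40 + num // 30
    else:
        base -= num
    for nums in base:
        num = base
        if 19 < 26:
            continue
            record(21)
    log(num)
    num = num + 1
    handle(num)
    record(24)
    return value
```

Transformed code:
def bump(value, base, num):
    value = value + base
    if value > num <= value:
        raise ValueError(32)
    else:
        base = base - num
    for nums in base:
        num = base
        if 19 < 26:
            continue
    log(num)
    num = num + 1
    handle(num)
    record(24)
    return value

record(24)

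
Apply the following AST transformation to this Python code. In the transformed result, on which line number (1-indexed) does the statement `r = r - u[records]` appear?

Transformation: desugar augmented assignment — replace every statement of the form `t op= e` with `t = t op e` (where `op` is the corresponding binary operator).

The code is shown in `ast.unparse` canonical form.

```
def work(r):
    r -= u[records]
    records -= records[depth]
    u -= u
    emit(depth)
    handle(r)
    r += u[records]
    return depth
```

Transformed code:
def work(r):
    r = r - u[records]
    records = records - records[depth]
    u = u - u
    emit(depth)
    handle(r)
    r = r + u[records]
    return depth

2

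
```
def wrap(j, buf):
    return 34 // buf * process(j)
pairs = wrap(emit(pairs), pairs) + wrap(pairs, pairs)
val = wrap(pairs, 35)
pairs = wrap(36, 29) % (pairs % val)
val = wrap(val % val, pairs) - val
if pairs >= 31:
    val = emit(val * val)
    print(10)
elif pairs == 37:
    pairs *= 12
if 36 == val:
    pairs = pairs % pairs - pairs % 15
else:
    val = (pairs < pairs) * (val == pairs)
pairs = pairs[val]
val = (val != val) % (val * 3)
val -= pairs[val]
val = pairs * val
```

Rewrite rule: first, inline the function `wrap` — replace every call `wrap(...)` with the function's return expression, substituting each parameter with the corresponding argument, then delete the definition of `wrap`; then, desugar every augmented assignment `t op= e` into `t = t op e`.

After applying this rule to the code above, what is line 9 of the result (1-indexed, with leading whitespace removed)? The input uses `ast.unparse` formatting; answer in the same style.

pairs = pairs * 12

Transformed code:
pairs = 34 // pairs * process(emit(pairs)) + 34 // pairs * process(pairs)
val = 34 // 35 * process(pairs)
pairs = 34 // 29 * process(36) % (pairs % val)
val = 34 // pairs * process(val % val) - val
if pairs >= 31:
    val = emit(val * val)
    print(10)
elif pairs == 37:
    pairs = pairs * 12
if 36 == val:
    pairs = pairs % pairs - pairs % 15
else:
    val = (pairs < pairs) * (val == pairs)
pairs = pairs[val]
val = (val != val) % (val * 3)
val = val - pairs[val]
val = pairs * val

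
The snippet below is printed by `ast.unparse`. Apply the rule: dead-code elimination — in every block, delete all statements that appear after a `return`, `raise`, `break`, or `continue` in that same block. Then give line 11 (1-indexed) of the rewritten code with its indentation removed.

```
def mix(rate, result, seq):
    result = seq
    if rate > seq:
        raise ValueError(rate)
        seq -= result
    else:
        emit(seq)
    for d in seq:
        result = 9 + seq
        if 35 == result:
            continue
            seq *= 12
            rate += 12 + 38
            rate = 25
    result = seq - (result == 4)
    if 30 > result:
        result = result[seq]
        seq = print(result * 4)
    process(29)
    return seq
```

Transformed code:
def mix(rate, result, seq):
    result = seq
    if rate > seq:
        raise ValueError(rate)
    else:
        emit(seq)
    for d in seq:
        result = 9 + seq
        if 35 == result:
            continue
    result = seq - (result == 4)
    if 30 > result:
        result = result[seq]
        seq = print(result * 4)
    process(29)
    return seq

result = seq - (result == 4)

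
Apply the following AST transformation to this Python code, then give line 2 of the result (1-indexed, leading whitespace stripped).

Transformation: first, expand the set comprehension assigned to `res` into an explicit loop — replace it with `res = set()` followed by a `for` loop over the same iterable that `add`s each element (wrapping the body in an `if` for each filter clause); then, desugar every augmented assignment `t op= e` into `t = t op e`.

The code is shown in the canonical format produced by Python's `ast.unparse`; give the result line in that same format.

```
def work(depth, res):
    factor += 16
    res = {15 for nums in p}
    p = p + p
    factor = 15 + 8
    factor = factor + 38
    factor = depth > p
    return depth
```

Transformed code:
def work(depth, res):
    factor = factor + 16
    res = set()
    for nums in p:
        res.add(15)
    p = p + p
    factor = 15 + 8
    factor = factor + 38
    factor = depth > p
    return depth

factor = factor + 16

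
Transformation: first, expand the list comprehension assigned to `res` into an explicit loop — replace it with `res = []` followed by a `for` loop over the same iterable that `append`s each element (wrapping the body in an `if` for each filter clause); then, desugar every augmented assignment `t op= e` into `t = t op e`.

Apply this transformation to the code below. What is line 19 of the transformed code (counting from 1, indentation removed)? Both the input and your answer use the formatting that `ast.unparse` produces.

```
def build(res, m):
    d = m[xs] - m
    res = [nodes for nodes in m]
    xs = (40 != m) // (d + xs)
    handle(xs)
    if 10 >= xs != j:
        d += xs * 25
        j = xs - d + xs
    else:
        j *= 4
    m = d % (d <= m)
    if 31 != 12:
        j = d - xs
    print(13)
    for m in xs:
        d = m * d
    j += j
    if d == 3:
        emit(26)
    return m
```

j = j + j

Transformed code:
def build(res, m):
    d = m[xs] - m
    res = []
    for nodes in m:
        res.append(nodes)
    xs = (40 != m) // (d + xs)
    handle(xs)
    if 10 >= xs != j:
        d = d + xs * 25
        j = xs - d + xs
    else:
        j = j * 4
    m = d % (d <= m)
    if 31 != 12:
        j = d - xs
    print(13)
    for m in xs:
        d = m * d
    j = j + j
    if d == 3:
        emit(26)
    return m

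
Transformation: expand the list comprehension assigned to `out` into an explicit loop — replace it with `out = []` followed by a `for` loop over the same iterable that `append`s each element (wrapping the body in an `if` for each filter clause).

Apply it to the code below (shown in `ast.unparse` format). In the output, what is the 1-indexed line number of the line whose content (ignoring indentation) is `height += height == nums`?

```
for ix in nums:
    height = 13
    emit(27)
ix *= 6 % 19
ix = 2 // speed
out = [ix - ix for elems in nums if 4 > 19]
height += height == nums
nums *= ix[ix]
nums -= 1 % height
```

Transformed code:
for ix in nums:
    height = 13
    emit(27)
ix *= 6 % 19
ix = 2 // speed
out = []
for elems in nums:
    if 4 > 19:
        out.append(ix - ix)
height += height == nums
nums *= ix[ix]
nums -= 1 % height

10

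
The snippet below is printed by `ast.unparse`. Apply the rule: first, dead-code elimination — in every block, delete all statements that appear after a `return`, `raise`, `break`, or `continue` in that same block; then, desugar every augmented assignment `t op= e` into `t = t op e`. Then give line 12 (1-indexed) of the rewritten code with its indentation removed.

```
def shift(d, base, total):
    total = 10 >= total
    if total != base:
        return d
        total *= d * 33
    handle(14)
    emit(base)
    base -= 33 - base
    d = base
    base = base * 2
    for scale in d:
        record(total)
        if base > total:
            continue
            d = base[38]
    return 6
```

Transformed code:
def shift(d, base, total):
    total = 10 >= total
    if total != base:
        return d
    handle(14)
    emit(base)
    base = base - (33 - base)
    d = base
    base = base * 2
    for scale in d:
        record(total)
        if base > total:
            continue
    return 6

if base > total:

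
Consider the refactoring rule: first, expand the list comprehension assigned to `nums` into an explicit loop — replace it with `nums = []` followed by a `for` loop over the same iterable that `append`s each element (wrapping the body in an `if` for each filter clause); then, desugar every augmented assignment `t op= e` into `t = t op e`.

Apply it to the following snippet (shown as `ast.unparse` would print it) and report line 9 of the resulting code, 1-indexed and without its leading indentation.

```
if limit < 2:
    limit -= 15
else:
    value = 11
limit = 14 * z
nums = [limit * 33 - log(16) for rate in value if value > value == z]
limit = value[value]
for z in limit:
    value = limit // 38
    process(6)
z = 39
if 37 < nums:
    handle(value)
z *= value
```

nums.append(limit * 33 - log(16))

Transformed code:
if limit < 2:
    limit = limit - 15
else:
    value = 11
limit = 14 * z
nums = []
for rate in value:
    if value > value == z:
        nums.append(limit * 33 - log(16))
limit = value[value]
for z in limit:
    value = limit // 38
    process(6)
z = 39
if 37 < nums:
    handle(value)
z = z * value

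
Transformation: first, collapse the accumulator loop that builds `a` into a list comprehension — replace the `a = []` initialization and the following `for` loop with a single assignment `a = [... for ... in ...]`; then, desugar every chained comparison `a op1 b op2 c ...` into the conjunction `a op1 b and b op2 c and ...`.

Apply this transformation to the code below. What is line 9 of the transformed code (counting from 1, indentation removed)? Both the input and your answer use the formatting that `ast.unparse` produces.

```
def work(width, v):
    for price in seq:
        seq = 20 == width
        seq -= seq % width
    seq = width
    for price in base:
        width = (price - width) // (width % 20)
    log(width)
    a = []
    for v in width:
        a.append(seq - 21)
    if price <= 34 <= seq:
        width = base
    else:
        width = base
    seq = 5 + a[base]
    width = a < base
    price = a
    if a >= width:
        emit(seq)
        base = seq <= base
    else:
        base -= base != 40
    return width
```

Transformed code:
def work(width, v):
    for price in seq:
        seq = 20 == width
        seq -= seq % width
    seq = width
    for price in base:
        width = (price - width) // (width % 20)
    log(width)
    a = [seq - 21 for v in width]
    if price <= 34 and 34 <= seq:
        width = base
    else:
        width = base
    seq = 5 + a[base]
    width = a < base
    price = a
    if a >= width:
        emit(seq)
        base = seq <= base
    else:
        base -= base != 40
    return width

a = [seq - 21 for v in width]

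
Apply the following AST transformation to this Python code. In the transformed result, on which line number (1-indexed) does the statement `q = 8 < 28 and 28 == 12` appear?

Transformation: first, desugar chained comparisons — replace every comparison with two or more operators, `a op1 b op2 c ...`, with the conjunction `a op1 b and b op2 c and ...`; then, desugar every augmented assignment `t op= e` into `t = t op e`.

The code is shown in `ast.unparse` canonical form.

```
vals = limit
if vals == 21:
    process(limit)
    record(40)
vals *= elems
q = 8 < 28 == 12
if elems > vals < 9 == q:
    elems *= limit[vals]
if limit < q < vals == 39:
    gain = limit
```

6

Transformed code:
vals = limit
if vals == 21:
    process(limit)
    record(40)
vals = vals * elems
q = 8 < 28 and 28 == 12
if elems > vals and vals < 9 and (9 == q):
    elems = elems * limit[vals]
if limit < q and q < vals and (vals == 39):
    gain = limit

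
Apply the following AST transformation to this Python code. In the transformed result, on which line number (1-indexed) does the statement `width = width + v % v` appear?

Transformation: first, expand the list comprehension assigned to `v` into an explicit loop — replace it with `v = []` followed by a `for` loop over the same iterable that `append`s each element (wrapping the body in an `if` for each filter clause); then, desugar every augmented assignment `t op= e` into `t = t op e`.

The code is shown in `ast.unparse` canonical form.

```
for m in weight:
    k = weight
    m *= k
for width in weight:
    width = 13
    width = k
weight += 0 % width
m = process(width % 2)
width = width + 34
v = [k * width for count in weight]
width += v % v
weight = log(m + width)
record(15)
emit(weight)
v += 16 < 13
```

Transformed code:
for m in weight:
    k = weight
    m = m * k
for width in weight:
    width = 13
    width = k
weight = weight + 0 % width
m = process(width % 2)
width = width + 34
v = []
for count in weight:
    v.append(k * width)
width = width + v % v
weight = log(m + width)
record(15)
emit(weight)
v = v + (16 < 13)

13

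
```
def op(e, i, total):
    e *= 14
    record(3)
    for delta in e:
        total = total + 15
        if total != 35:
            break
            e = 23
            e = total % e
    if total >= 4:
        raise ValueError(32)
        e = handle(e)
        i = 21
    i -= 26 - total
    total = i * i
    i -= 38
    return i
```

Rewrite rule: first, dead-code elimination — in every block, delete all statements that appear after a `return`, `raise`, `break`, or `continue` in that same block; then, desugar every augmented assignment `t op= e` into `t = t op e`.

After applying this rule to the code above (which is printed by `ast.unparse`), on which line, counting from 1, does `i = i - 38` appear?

Transformed code:
def op(e, i, total):
    e = e * 14
    record(3)
    for delta in e:
        total = total + 15
        if total != 35:
            break
    if total >= 4:
        raise ValueError(32)
    i = i - (26 - total)
    total = i * i
    i = i - 38
    return i

12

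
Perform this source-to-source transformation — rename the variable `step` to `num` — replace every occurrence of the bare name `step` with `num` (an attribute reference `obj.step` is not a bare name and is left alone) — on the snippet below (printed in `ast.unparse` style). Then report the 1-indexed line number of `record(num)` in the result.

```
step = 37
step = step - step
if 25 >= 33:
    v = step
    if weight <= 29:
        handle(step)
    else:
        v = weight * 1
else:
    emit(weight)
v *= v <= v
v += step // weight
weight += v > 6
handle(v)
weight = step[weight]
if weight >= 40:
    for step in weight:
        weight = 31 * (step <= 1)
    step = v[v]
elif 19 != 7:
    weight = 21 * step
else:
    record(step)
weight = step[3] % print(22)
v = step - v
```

Transformed code:
num = 37
num = num - num
if 25 >= 33:
    v = num
    if weight <= 29:
        handle(num)
    else:
        v = weight * 1
else:
    emit(weight)
v *= v <= v
v += num // weight
weight += v > 6
handle(v)
weight = num[weight]
if weight >= 40:
    for num in weight:
        weight = 31 * (num <= 1)
    num = v[v]
elif 19 != 7:
    weight = 21 * num
else:
    record(num)
weight = num[3] % print(22)
v = num - v

23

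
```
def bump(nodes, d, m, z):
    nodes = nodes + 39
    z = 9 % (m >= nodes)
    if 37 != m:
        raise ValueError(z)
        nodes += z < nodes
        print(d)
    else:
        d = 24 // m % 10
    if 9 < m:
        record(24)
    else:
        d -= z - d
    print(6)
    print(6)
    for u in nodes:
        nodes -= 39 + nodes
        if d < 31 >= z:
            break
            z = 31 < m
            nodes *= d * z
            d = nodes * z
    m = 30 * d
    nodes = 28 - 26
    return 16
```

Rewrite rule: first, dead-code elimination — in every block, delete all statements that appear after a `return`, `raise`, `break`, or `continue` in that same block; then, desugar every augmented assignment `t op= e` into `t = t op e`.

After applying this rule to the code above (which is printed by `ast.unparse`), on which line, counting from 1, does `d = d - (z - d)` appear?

11

Transformed code:
def bump(nodes, d, m, z):
    nodes = nodes + 39
    z = 9 % (m >= nodes)
    if 37 != m:
        raise ValueError(z)
    else:
        d = 24 // m % 10
    if 9 < m:
        record(24)
    else:
        d = d - (z - d)
    print(6)
    print(6)
    for u in nodes:
        nodes = nodes - (39 + nodes)
        if d < 31 >= z:
            break
    m = 30 * d
    nodes = 28 - 26
    return 16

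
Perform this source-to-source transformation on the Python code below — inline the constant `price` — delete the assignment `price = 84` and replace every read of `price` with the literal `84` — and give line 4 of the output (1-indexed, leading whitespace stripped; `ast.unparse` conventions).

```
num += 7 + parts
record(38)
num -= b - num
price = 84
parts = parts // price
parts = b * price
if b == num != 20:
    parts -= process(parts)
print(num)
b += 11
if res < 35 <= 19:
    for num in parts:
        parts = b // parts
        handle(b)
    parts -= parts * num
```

parts = parts // 84

Transformed code:
num += 7 + parts
record(38)
num -= b - num
parts = parts // 84
parts = b * 84
if b == num != 20:
    parts -= process(parts)
print(num)
b += 11
if res < 35 <= 19:
    for num in parts:
        parts = b // parts
        handle(b)
    parts -= parts * num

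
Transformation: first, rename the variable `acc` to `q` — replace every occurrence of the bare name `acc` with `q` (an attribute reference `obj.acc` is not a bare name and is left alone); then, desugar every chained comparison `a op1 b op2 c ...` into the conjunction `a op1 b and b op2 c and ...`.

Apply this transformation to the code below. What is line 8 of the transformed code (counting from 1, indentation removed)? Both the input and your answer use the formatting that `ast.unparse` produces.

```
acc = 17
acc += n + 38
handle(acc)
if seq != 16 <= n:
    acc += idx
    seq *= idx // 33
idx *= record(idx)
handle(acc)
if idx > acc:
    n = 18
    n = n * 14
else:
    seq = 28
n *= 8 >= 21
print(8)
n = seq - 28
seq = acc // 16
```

Transformed code:
q = 17
q += n + 38
handle(q)
if seq != 16 and 16 <= n:
    q += idx
    seq *= idx // 33
idx *= record(idx)
handle(q)
if idx > q:
    n = 18
    n = n * 14
else:
    seq = 28
n *= 8 >= 21
print(8)
n = seq - 28
seq = q // 16

handle(q)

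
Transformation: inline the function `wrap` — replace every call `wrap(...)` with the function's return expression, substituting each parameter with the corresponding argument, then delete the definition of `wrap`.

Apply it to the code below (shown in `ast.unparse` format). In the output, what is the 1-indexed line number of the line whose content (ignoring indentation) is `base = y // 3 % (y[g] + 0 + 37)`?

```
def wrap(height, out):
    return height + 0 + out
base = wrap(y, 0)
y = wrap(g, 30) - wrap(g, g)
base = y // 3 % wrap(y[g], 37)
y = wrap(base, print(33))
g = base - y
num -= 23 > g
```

3

Transformed code:
base = y + 0 + 0
y = g + 0 + 30 - (g + 0 + g)
base = y // 3 % (y[g] + 0 + 37)
y = base + 0 + print(33)
g = base - y
num -= 23 > g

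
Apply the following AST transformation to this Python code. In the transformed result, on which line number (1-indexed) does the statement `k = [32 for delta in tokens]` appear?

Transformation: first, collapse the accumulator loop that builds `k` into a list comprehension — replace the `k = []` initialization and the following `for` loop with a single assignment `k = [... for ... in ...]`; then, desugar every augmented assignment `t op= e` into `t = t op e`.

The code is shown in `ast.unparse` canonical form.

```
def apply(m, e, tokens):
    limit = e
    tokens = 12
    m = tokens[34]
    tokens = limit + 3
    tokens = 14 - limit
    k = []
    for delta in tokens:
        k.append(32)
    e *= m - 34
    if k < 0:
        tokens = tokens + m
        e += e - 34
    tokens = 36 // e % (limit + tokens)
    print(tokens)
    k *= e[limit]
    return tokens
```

Transformed code:
def apply(m, e, tokens):
    limit = e
    tokens = 12
    m = tokens[34]
    tokens = limit + 3
    tokens = 14 - limit
    k = [32 for delta in tokens]
    e = e * (m - 34)
    if k < 0:
        tokens = tokens + m
        e = e + (e - 34)
    tokens = 36 // e % (limit + tokens)
    print(tokens)
    k = k * e[limit]
    return tokens

7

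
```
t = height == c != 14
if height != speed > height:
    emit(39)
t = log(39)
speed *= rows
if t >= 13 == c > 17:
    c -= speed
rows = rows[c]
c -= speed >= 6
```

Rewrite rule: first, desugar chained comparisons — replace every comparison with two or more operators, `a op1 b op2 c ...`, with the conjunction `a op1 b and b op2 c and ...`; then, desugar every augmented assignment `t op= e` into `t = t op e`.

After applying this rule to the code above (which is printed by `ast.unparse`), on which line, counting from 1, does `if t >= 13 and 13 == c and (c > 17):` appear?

Transformed code:
t = height == c and c != 14
if height != speed and speed > height:
    emit(39)
t = log(39)
speed = speed * rows
if t >= 13 and 13 == c and (c > 17):
    c = c - speed
rows = rows[c]
c = c - (speed >= 6)

6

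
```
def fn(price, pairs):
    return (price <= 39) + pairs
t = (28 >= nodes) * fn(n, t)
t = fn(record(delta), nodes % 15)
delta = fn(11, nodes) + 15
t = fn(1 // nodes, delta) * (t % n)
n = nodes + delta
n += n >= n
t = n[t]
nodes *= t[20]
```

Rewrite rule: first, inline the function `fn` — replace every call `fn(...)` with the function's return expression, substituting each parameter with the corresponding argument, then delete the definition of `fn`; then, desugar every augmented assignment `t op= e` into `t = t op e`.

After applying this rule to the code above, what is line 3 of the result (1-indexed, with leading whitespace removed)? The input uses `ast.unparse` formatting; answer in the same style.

Transformed code:
t = (28 >= nodes) * ((n <= 39) + t)
t = (record(delta) <= 39) + nodes % 15
delta = (11 <= 39) + nodes + 15
t = ((1 // nodes <= 39) + delta) * (t % n)
n = nodes + delta
n = n + (n >= n)
t = n[t]
nodes = nodes * t[20]

delta = (11 <= 39) + nodes + 15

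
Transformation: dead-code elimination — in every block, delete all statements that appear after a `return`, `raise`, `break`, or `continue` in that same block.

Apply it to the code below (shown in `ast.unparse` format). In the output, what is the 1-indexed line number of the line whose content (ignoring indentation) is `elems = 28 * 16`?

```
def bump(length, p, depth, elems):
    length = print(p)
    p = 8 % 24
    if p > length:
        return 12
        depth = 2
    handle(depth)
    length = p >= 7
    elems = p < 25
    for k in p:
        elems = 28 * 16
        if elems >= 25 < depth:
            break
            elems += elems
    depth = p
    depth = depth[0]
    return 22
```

Transformed code:
def bump(length, p, depth, elems):
    length = print(p)
    p = 8 % 24
    if p > length:
        return 12
    handle(depth)
    length = p >= 7
    elems = p < 25
    for k in p:
        elems = 28 * 16
        if elems >= 25 < depth:
            break
    depth = p
    depth = depth[0]
    return 22

10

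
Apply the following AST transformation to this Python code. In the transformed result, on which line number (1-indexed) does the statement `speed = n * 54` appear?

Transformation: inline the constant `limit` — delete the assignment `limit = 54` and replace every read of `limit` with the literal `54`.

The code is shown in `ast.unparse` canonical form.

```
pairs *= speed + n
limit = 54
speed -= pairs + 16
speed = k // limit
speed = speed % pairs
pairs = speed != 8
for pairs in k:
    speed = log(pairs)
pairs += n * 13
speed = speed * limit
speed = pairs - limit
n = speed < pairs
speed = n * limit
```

Transformed code:
pairs *= speed + n
speed -= pairs + 16
speed = k // 54
speed = speed % pairs
pairs = speed != 8
for pairs in k:
    speed = log(pairs)
pairs += n * 13
speed = speed * 54
speed = pairs - 54
n = speed < pairs
speed = n * 54

12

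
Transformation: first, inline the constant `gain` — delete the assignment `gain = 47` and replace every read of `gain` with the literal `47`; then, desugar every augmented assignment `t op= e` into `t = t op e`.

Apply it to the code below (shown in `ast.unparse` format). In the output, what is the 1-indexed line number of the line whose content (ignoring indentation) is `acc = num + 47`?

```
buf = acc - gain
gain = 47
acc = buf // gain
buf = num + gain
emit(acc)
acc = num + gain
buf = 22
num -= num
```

Transformed code:
buf = acc - 47
acc = buf // 47
buf = num + 47
emit(acc)
acc = num + 47
buf = 22
num = num - num

5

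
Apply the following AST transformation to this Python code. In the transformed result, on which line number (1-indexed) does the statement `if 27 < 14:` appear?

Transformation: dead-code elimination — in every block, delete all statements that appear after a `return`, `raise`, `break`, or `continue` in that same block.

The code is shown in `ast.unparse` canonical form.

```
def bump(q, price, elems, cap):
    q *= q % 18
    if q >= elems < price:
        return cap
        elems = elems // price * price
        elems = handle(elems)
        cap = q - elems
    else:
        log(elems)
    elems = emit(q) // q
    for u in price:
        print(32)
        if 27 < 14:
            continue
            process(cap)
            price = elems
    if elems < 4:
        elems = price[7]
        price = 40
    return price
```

10

Transformed code:
def bump(q, price, elems, cap):
    q *= q % 18
    if q >= elems < price:
        return cap
    else:
        log(elems)
    elems = emit(q) // q
    for u in price:
        print(32)
        if 27 < 14:
            continue
    if elems < 4:
        elems = price[7]
        price = 40
    return price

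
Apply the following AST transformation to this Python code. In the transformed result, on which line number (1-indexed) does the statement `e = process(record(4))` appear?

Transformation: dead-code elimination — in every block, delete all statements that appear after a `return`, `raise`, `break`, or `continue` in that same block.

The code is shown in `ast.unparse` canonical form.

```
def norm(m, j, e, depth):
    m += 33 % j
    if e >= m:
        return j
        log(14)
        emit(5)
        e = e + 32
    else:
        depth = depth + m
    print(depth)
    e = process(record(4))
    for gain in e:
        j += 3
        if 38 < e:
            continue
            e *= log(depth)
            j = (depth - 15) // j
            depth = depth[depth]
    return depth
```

8

Transformed code:
def norm(m, j, e, depth):
    m += 33 % j
    if e >= m:
        return j
    else:
        depth = depth + m
    print(depth)
    e = process(record(4))
    for gain in e:
        j += 3
        if 38 < e:
            continue
    return depth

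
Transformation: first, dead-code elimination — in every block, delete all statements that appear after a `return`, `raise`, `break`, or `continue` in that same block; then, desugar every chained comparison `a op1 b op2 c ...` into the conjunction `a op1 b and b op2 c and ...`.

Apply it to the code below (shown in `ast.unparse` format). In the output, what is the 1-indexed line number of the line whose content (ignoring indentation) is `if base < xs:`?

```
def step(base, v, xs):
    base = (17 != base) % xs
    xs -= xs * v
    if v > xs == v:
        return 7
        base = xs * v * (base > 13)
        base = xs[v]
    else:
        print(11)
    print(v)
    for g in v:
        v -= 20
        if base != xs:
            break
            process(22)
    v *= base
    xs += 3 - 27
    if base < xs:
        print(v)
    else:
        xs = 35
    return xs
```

Transformed code:
def step(base, v, xs):
    base = (17 != base) % xs
    xs -= xs * v
    if v > xs and xs == v:
        return 7
    else:
        print(11)
    print(v)
    for g in v:
        v -= 20
        if base != xs:
            break
    v *= base
    xs += 3 - 27
    if base < xs:
        print(v)
    else:
        xs = 35
    return xs

15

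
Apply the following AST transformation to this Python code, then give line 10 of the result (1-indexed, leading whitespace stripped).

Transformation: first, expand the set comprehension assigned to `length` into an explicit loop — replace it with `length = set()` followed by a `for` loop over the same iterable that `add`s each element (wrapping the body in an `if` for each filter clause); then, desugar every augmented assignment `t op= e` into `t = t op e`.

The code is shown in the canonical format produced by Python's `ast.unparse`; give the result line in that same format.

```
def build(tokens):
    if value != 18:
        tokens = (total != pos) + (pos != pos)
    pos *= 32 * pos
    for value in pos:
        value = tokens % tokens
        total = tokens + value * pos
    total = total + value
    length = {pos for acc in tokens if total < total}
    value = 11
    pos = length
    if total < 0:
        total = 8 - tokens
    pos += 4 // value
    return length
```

Transformed code:
def build(tokens):
    if value != 18:
        tokens = (total != pos) + (pos != pos)
    pos = pos * (32 * pos)
    for value in pos:
        value = tokens % tokens
        total = tokens + value * pos
    total = total + value
    length = set()
    for acc in tokens:
        if total < total:
            length.add(pos)
    value = 11
    pos = length
    if total < 0:
        total = 8 - tokens
    pos = pos + 4 // value
    return length

for acc in tokens:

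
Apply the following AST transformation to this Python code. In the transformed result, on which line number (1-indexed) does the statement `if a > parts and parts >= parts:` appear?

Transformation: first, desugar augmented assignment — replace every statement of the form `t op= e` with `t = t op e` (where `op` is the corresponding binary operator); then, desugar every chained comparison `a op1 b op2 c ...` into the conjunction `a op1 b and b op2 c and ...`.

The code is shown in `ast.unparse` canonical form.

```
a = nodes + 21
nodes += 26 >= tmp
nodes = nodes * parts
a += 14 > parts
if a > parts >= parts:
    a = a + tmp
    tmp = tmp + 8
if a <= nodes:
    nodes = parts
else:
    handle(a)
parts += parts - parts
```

Transformed code:
a = nodes + 21
nodes = nodes + (26 >= tmp)
nodes = nodes * parts
a = a + (14 > parts)
if a > parts and parts >= parts:
    a = a + tmp
    tmp = tmp + 8
if a <= nodes:
    nodes = parts
else:
    handle(a)
parts = parts + (parts - parts)

5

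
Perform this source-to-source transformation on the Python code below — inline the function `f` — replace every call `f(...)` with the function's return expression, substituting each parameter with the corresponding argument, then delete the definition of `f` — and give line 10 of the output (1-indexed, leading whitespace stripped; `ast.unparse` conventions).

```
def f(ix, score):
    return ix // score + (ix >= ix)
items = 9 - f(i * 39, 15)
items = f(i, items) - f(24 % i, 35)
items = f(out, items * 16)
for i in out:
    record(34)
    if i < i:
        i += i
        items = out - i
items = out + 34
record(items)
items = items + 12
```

record(items)

Transformed code:
items = 9 - (i * 39 // 15 + (i * 39 >= i * 39))
items = i // items + (i >= i) - (24 % i // 35 + (24 % i >= 24 % i))
items = out // (items * 16) + (out >= out)
for i in out:
    record(34)
    if i < i:
        i += i
        items = out - i
items = out + 34
record(items)
items = items + 12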